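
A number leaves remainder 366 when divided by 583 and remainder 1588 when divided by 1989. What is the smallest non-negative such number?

735529

Write x = 366 + 583·k. Then 583·k ≡ 1588 − 366 ≡ 1222 (mod 1989).
Need 583⁻¹ mod 1989. Extended Euclid on (1989, 583):
1989 = 3·583 + 240
583 = 2·240 + 103
240 = 2·103 + 34
103 = 3·34 + 1
34 = 34·1 + 0
Back-substitute:
1 = 103 − 3·34
1 = −3·240 + 7·103
1 = 7·583 − 17·240
1 = −17·1989 + 58·583
583⁻¹ ≡ 58 (mod 1989), so k ≡ 58·1222 ≡ 1261 (mod 1989).
x = 366 + 583·1261 = 735529.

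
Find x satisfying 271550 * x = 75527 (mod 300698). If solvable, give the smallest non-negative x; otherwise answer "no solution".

no solution

gcd(271550, 300698):
300698 = 1*271550 + 29148
271550 = 9*29148 + 9218
29148 = 3*9218 + 1494
9218 = 6*1494 + 254
1494 = 5*254 + 224
254 = 1*224 + 30
224 = 7*30 + 14
30 = 2*14 + 2
14 = 7*2 + 0
gcd = 2, but 2 ∤ 75527, so the congruence has no solution.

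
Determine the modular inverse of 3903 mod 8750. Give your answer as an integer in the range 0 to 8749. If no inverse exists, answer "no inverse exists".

Apply the Euclidean algorithm to 8750 and 3903:
8750 = 2·3903 + 944
3903 = 4·944 + 127
944 = 7·127 + 55
127 = 2·55 + 17
55 = 3·17 + 4
17 = 4·4 + 1
4 = 4·1 + 0
The gcd is 1. Working backward:
1 = 17 − 4·4
1 = −4·55 + 13·17
1 = 13·127 − 30·55
1 = −30·944 + 223·127
1 = 223·3903 − 922·944
1 = −922·8750 + 2067·3903
So 3903·2067 ≡ 1 (mod 8750).

2067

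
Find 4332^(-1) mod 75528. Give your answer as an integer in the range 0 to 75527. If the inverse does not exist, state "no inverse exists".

no inverse exists

Euclidean algorithm on 75528, 4332:
75528 = 17·4332 + 1884
4332 = 2·1884 + 564
1884 = 3·564 + 192
564 = 2·192 + 180
192 = 1·180 + 12
180 = 15·12 + 0
The gcd is 12, not 1, hence no inverse exists.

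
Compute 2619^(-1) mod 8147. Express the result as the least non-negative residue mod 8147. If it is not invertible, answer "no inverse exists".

3624

gcd(8147, 2619) by repeated division:
8147 = 3*2619 + 290
2619 = 9*290 + 9
290 = 32*9 + 2
9 = 4*2 + 1
2 = 2*1 + 0
gcd = 1, so the inverse exists. Back-substitute:
1 = 9 − 4·2
1 = −4·290 + 129·9
1 = 129·2619 − 1165·290
1 = −1165·8147 + 3624·2619
So 2619·3624 ≡ 1 (mod 8147).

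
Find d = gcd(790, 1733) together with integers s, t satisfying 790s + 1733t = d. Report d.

1

Repeated division:
1733 = 2×790 + 153
790 = 5×153 + 25
153 = 6×25 + 3
25 = 8×3 + 1
3 = 3×1 + 0
gcd(790, 1733) = 1.
Working backward:
1 = 25 − 8·3
1 = −8·153 + 49·25
1 = 49·790 − 253·153
1 = −253·1733 + 555·790
So 1 = (-253)·1733 + (555)·790.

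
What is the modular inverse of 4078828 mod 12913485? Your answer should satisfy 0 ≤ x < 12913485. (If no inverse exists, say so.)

no inverse exists

Euclidean algorithm on 12913485, 4078828:
12913485 = 3*4078828 + 677001
4078828 = 6*677001 + 16822
677001 = 40*16822 + 4121
16822 = 4*4121 + 338
4121 = 12*338 + 65
338 = 5*65 + 13
65 = 5*13 + 0
gcd(4078828, 12913485) = 13 ≠ 1, so 4078828 has no multiplicative inverse modulo 12913485.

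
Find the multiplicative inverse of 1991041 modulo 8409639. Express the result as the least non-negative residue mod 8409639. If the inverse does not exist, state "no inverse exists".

5582407

Apply the Euclidean algorithm to 8409639 and 1991041:
8409639 = 4*1991041 + 445475
1991041 = 4*445475 + 209141
445475 = 2*209141 + 27193
209141 = 7*27193 + 18790
27193 = 1*18790 + 8403
18790 = 2*8403 + 1984
8403 = 4*1984 + 467
1984 = 4*467 + 116
467 = 4*116 + 3
116 = 38*3 + 2
3 = 1*2 + 1
2 = 2*1 + 0
The gcd is 1. Working backward:
1 = 3 − 2
1 = −116 + 39·3
1 = 39·467 − 157·116
1 = −157·1984 + 667·467
1 = 667·8403 − 2825·1984
1 = −2825·18790 + 6317·8403
1 = 6317·27193 − 9142·18790
1 = −9142·209141 + 70311·27193
1 = 70311·445475 − 149764·209141
1 = −149764·1991041 + 669367·445475
1 = 669367·8409639 − 2827232·1991041
Hence 1991041⁻¹ ≡ -2827232 ≡ 5582407 (mod 8409639).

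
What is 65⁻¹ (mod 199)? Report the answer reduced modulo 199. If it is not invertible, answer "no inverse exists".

Run Euclid on (199, 65):
199 = 3*65 + 4
65 = 16*4 + 1
4 = 4*1 + 0
gcd = 1, so the inverse exists. Back-substitute:
1 = 65 − 16·4
1 = −16·199 + 49·65
So 65·49 ≡ 1 (mod 199).

49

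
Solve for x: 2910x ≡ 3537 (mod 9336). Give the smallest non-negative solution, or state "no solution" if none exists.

no solution

gcd(2910, 9336):
9336 = 3·2910 + 606
2910 = 4·606 + 486
606 = 1·486 + 120
486 = 4·120 + 6
120 = 20·6 + 0
gcd = 6, but 6 ∤ 3537, so the congruence has no solution.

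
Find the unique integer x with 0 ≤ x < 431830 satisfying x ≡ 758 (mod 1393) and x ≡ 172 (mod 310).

Write x = 758 + 1393·k. Then 1393·k ≡ 172 − 758 ≡ 34 (mod 310).
Need 1393⁻¹ mod 310. Extended Euclid on (310, 153):
310 = 2×153 + 4
153 = 38×4 + 1
4 = 4×1 + 0
Back-substitute:
1 = 153 − 38·4
1 = −38·310 + 77·153
1393⁻¹ ≡ 77 (mod 310), so k ≡ 77·34 ≡ 138 (mod 310).
x = 758 + 1393·138 = 192992.

192992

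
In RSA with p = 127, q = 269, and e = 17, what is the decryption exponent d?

φ(n) = (p−1)(q−1) = 126·268 = 33768.
Need d with 17·d ≡ 1 (mod 33768). Apply the extended Euclidean algorithm:
33768 = 1986×17 + 6
17 = 2×6 + 5
6 = 1×5 + 1
5 = 5×1 + 0
Back-substitute:
1 = 6 − 5
1 = −17 + 3·6
1 = 3·33768 − 5959·17
So 17·(-5959) ≡ 1 (mod 33768), hence d ≡ -5959 ≡ 27809 (mod 33768).

27809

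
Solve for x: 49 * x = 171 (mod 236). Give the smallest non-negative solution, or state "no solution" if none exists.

First find gcd(49, 236):
236 = 4*49 + 40
49 = 1*40 + 9
40 = 4*9 + 4
9 = 2*4 + 1
4 = 4*1 + 0
gcd = 1, so a unique solution mod 236 exists.
Back-substitute for the Bézout coefficients:
1 = 9 − 2·4
1 = −2·40 + 9·9
1 = 9·49 − 11·40
1 = −11·236 + 53·49
So 49·(53) ≡ 1 (mod 236), giving 49⁻¹ ≡ 53.
x ≡ 49⁻¹·171 ≡ 53·171 ≡ 95 (mod 236).

95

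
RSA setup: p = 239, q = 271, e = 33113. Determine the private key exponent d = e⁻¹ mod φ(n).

16637

φ(n) = (p−1)(q−1) = 238·270 = 64260.
Need d with 33113·d ≡ 1 (mod 64260). Apply the extended Euclidean algorithm:
64260 = 1*33113 + 31147
33113 = 1*31147 + 1966
31147 = 15*1966 + 1657
1966 = 1*1657 + 309
1657 = 5*309 + 112
309 = 2*112 + 85
112 = 1*85 + 27
85 = 3*27 + 4
27 = 6*4 + 3
4 = 1*3 + 1
3 = 3*1 + 0
Back-substitute:
1 = 4 − 3
1 = −27 + 7·4
1 = 7·85 − 22·27
1 = −22·112 + 29·85
1 = 29·309 − 80·112
1 = −80·1657 + 429·309
1 = 429·1966 − 509·1657
1 = −509·31147 + 8064·1966
1 = 8064·33113 − 8573·31147
1 = −8573·64260 + 16637·33113
So 33113·16637 ≡ 1 (mod 64260), hence d = 16637.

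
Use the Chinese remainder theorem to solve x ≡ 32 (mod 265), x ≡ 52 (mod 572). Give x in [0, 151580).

Write x = 32 + 265·k. Then 265·k ≡ 52 − 32 ≡ 20 (mod 572).
Need 265⁻¹ mod 572. Extended Euclid on (572, 265):
572 = 2·265 + 42
265 = 6·42 + 13
42 = 3·13 + 3
13 = 4·3 + 1
3 = 3·1 + 0
Back-substitute:
1 = 13 − 4·3
1 = −4·42 + 13·13
1 = 13·265 − 82·42
1 = −82·572 + 177·265
265⁻¹ ≡ 177 (mod 572), so k ≡ 177·20 ≡ 108 (mod 572).
x = 32 + 265·108 = 28652.

28652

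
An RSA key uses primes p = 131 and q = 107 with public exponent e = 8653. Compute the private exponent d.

φ(n) = (p−1)(q−1) = 130·106 = 13780.
Need d with 8653·d ≡ 1 (mod 13780). Apply the extended Euclidean algorithm:
13780 = 1×8653 + 5127
8653 = 1×5127 + 3526
5127 = 1×3526 + 1601
3526 = 2×1601 + 324
1601 = 4×324 + 305
324 = 1×305 + 19
305 = 16×19 + 1
19 = 19×1 + 0
Back-substitute:
1 = 305 − 16·19
1 = −16·324 + 17·305
1 = 17·1601 − 84·324
1 = −84·3526 + 185·1601
1 = 185·5127 − 269·3526
1 = −269·8653 + 454·5127
1 = 454·13780 − 723·8653
So 8653·(-723) ≡ 1 (mod 13780), hence d ≡ -723 ≡ 13057 (mod 13780).

13057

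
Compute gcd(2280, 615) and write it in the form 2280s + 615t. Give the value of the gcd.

15

Euclidean algorithm:
2280 = 3×615 + 435
615 = 1×435 + 180
435 = 2×180 + 75
180 = 2×75 + 30
75 = 2×30 + 15
30 = 2×15 + 0
gcd(2280, 615) = 15.
Working backward:
15 = 75 − 2·30
15 = −2·180 + 5·75
15 = 5·435 − 12·180
15 = −12·615 + 17·435
15 = 17·2280 − 63·615
So 15 = (17)·2280 + (-63)·615.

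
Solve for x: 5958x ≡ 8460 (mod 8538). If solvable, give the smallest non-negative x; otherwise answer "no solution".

96

First find gcd(5958, 8538):
8538 = 1·5958 + 2580
5958 = 2·2580 + 798
2580 = 3·798 + 186
798 = 4·186 + 54
186 = 3·54 + 24
54 = 2·24 + 6
24 = 4·6 + 0
gcd = 6 and 6 | 8460, so solutions exist. Divide through by 6: 993x ≡ 1410 (mod 1423).
Now find 993⁻¹ mod 1423:
1423 = 1×993 + 430
993 = 2×430 + 133
430 = 3×133 + 31
133 = 4×31 + 9
31 = 3×9 + 4
9 = 2×4 + 1
4 = 4×1 + 0
Back-substitute:
1 = 9 − 2·4
1 = −2·31 + 7·9
1 = 7·133 − 30·31
1 = −30·430 + 97·133
1 = 97·993 − 224·430
1 = −224·1423 + 321·993
So 993⁻¹ ≡ 321 (mod 1423).
Then x ≡ 321·1410 ≡ 96 (mod 1423); the smallest non-negative solution is x = 96.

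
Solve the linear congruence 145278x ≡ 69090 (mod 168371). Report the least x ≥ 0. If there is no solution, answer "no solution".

21870

First find gcd(145278, 168371):
168371 = 1·145278 + 23093
145278 = 6·23093 + 6720
23093 = 3·6720 + 2933
6720 = 2·2933 + 854
2933 = 3·854 + 371
854 = 2·371 + 112
371 = 3·112 + 35
112 = 3·35 + 7
35 = 5·7 + 0
gcd = 7 and 7 | 69090, so solutions exist. Divide through by 7: 20754x ≡ 9870 (mod 24053).
Now find 20754⁻¹ mod 24053:
24053 = 1×20754 + 3299
20754 = 6×3299 + 960
3299 = 3×960 + 419
960 = 2×419 + 122
419 = 3×122 + 53
122 = 2×53 + 16
53 = 3×16 + 5
16 = 3×5 + 1
5 = 5×1 + 0
Back-substitute:
1 = 16 − 3·5
1 = −3·53 + 10·16
1 = 10·122 − 23·53
1 = −23·419 + 79·122
1 = 79·960 − 181·419
1 = −181·3299 + 622·960
1 = 622·20754 − 3913·3299
1 = −3913·24053 + 4535·20754
So 20754⁻¹ ≡ 4535 (mod 24053).
Then x ≡ 4535·9870 ≡ 21870 (mod 24053); the smallest non-negative solution is x = 21870.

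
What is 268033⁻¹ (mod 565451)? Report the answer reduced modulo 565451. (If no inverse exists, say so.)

429635

Apply the Euclidean algorithm to 565451 and 268033:
565451 = 2*268033 + 29385
268033 = 9*29385 + 3568
29385 = 8*3568 + 841
3568 = 4*841 + 204
841 = 4*204 + 25
204 = 8*25 + 4
25 = 6*4 + 1
4 = 4*1 + 0
gcd = 1, so the inverse exists. Back-substitute:
1 = 25 − 6·4
1 = −6·204 + 49·25
1 = 49·841 − 202·204
1 = −202·3568 + 857·841
1 = 857·29385 − 7058·3568
1 = −7058·268033 + 64379·29385
1 = 64379·565451 − 135816·268033
Hence 268033⁻¹ ≡ -135816 ≡ 429635 (mod 565451).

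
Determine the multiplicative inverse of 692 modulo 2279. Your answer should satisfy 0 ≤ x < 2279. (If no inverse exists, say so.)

2032

Run Euclid on (2279, 692):
2279 = 3*692 + 203
692 = 3*203 + 83
203 = 2*83 + 37
83 = 2*37 + 9
37 = 4*9 + 1
9 = 9*1 + 0
Since gcd(692, 2279) = 1, back-substitute to write 1 as a combination:
1 = 37 − 4·9
1 = −4·83 + 9·37
1 = 9·203 − 22·83
1 = −22·692 + 75·203
1 = 75·2279 − 247·692
Thus 692·(-247) ≡ 1 (mod 2279); reducing, -247 mod 2279 = 2032.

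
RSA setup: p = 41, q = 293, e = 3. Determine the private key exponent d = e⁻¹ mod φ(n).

φ(n) = (p−1)(q−1) = 40·292 = 11680.
Need d with 3·d ≡ 1 (mod 11680). Apply the extended Euclidean algorithm:
11680 = 3893×3 + 1
3 = 3×1 + 0
Back-substitute:
1 = 11680 − 3893·3
So 3·(-3893) ≡ 1 (mod 11680), hence d ≡ -3893 ≡ 7787 (mod 11680).

7787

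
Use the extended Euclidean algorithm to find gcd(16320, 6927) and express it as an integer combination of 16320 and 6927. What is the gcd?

Repeated division:
16320 = 2×6927 + 2466
6927 = 2×2466 + 1995
2466 = 1×1995 + 471
1995 = 4×471 + 111
471 = 4×111 + 27
111 = 4×27 + 3
27 = 9×3 + 0
gcd(16320, 6927) = 3.
Back-substituting:
3 = 111 − 4·27
3 = −4·471 + 17·111
3 = 17·1995 − 72·471
3 = −72·2466 + 89·1995
3 = 89·6927 − 250·2466
3 = −250·16320 + 589·6927
So 3 = (-250)·16320 + (589)·6927.

3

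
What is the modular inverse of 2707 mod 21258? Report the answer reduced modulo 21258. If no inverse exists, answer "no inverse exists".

Extended Euclidean algorithm:
21258 = 7*2707 + 2309
2707 = 1*2309 + 398
2309 = 5*398 + 319
398 = 1*319 + 79
319 = 4*79 + 3
79 = 26*3 + 1
3 = 3*1 + 0
gcd = 1, so the inverse exists. Back-substitute:
1 = 79 − 26·3
1 = −26·319 + 105·79
1 = 105·398 − 131·319
1 = −131·2309 + 760·398
1 = 760·2707 − 891·2309
1 = −891·21258 + 6997·2707
So 2707·6997 ≡ 1 (mod 21258).

6997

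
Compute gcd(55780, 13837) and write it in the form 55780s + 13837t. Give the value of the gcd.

Apply Euclid's algorithm to 55780 and 13837:
55780 = 4×13837 + 432
13837 = 32×432 + 13
432 = 33×13 + 3
13 = 4×3 + 1
3 = 3×1 + 0
gcd(55780, 13837) = 1.
Express as a combination:
1 = 13 − 4·3
1 = −4·432 + 133·13
1 = 133·13837 − 4260·432
1 = −4260·55780 + 17173·13837
So 1 = (-4260)·55780 + (17173)·13837.

1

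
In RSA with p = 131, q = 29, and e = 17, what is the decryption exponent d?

1713

φ(n) = (p−1)(q−1) = 130·28 = 3640.
Need d with 17·d ≡ 1 (mod 3640). Apply the extended Euclidean algorithm:
3640 = 214×17 + 2
17 = 8×2 + 1
2 = 2×1 + 0
Back-substitute:
1 = 17 − 8·2
1 = −8·3640 + 1713·17
So 17·1713 ≡ 1 (mod 3640), hence d = 1713.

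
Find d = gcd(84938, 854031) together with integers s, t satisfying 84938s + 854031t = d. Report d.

1

Euclidean algorithm:
854031 = 10×84938 + 4651
84938 = 18×4651 + 1220
4651 = 3×1220 + 991
1220 = 1×991 + 229
991 = 4×229 + 75
229 = 3×75 + 4
75 = 18×4 + 3
4 = 1×3 + 1
3 = 3×1 + 0
gcd(84938, 854031) = 1.
Working backward:
1 = 4 − 3
1 = −75 + 19·4
1 = 19·229 − 58·75
1 = −58·991 + 251·229
1 = 251·1220 − 309·991
1 = −309·4651 + 1178·1220
1 = 1178·84938 − 21513·4651
1 = −21513·854031 + 216308·84938
So 1 = (-21513)·854031 + (216308)·84938.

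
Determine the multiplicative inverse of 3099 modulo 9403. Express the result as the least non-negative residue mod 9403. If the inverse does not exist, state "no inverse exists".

1508

Run Euclid on (9403, 3099):
9403 = 3·3099 + 106
3099 = 29·106 + 25
106 = 4·25 + 6
25 = 4·6 + 1
6 = 6·1 + 0
gcd = 1, so the inverse exists. Back-substitute:
1 = 25 − 4·6
1 = −4·106 + 17·25
1 = 17·3099 − 497·106
1 = −497·9403 + 1508·3099
So 3099·1508 ≡ 1 (mod 9403).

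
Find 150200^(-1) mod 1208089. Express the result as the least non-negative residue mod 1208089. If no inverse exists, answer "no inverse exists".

365089

Run Euclid on (1208089, 150200):
1208089 = 8·150200 + 6489
150200 = 23·6489 + 953
6489 = 6·953 + 771
953 = 1·771 + 182
771 = 4·182 + 43
182 = 4·43 + 10
43 = 4·10 + 3
10 = 3·3 + 1
3 = 3·1 + 0
gcd = 1, so the inverse exists. Back-substitute:
1 = 10 − 3·3
1 = −3·43 + 13·10
1 = 13·182 − 55·43
1 = −55·771 + 233·182
1 = 233·953 − 288·771
1 = −288·6489 + 1961·953
1 = 1961·150200 − 45391·6489
1 = −45391·1208089 + 365089·150200
So 150200·365089 ≡ 1 (mod 1208089).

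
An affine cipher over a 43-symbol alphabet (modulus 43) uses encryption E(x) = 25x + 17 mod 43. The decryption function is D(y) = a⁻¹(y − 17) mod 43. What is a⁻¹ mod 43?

31

gcd(43, 25) by repeated division:
43 = 1*25 + 18
25 = 1*18 + 7
18 = 2*7 + 4
7 = 1*4 + 3
4 = 1*3 + 1
3 = 3*1 + 0
gcd = 1, so the inverse exists. Back-substitute:
1 = 4 − 3
1 = −7 + 2·4
1 = 2·18 − 5·7
1 = −5·25 + 7·18
1 = 7·43 − 12·25
Thus 25·(-12) ≡ 1 (mod 43); reducing, -12 mod 43 = 31.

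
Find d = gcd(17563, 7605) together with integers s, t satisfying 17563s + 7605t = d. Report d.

Euclidean algorithm:
17563 = 2×7605 + 2353
7605 = 3×2353 + 546
2353 = 4×546 + 169
546 = 3×169 + 39
169 = 4×39 + 13
39 = 3×13 + 0
gcd(17563, 7605) = 13.
Express as a combination:
13 = 169 − 4·39
13 = −4·546 + 13·169
13 = 13·2353 − 56·546
13 = −56·7605 + 181·2353
13 = 181·17563 − 418·7605
So 13 = (181)·17563 + (-418)·7605.

13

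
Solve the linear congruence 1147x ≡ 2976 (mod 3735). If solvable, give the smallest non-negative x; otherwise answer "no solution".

1113

First find gcd(1147, 3735):
3735 = 3·1147 + 294
1147 = 3·294 + 265
294 = 1·265 + 29
265 = 9·29 + 4
29 = 7·4 + 1
4 = 4·1 + 0
gcd = 1, so a unique solution mod 3735 exists.
Back-substitute for the Bézout coefficients:
1 = 29 − 7·4
1 = −7·265 + 64·29
1 = 64·294 − 71·265
1 = −71·1147 + 277·294
1 = 277·3735 − 902·1147
So 1147·(-902) ≡ 1 (mod 3735), giving 1147⁻¹ ≡ 2833.
x ≡ 1147⁻¹·2976 ≡ 2833·2976 ≡ 1113 (mod 3735).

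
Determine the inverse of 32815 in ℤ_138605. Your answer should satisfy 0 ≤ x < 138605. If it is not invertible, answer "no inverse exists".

no inverse exists

Compute gcd(32815, 138605):
138605 = 4×32815 + 7345
32815 = 4×7345 + 3435
7345 = 2×3435 + 475
3435 = 7×475 + 110
475 = 4×110 + 35
110 = 3×35 + 5
35 = 7×5 + 0
The gcd is 5, not 1, hence no inverse exists.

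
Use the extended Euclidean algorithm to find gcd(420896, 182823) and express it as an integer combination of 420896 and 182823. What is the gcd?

1

Euclidean algorithm:
420896 = 2*182823 + 55250
182823 = 3*55250 + 17073
55250 = 3*17073 + 4031
17073 = 4*4031 + 949
4031 = 4*949 + 235
949 = 4*235 + 9
235 = 26*9 + 1
9 = 9*1 + 0
gcd(420896, 182823) = 1.
Express as a combination:
1 = 235 − 26·9
1 = −26·949 + 105·235
1 = 105·4031 − 446·949
1 = −446·17073 + 1889·4031
1 = 1889·55250 − 6113·17073
1 = −6113·182823 + 20228·55250
1 = 20228·420896 − 46569·182823
So 1 = (20228)·420896 + (-46569)·182823.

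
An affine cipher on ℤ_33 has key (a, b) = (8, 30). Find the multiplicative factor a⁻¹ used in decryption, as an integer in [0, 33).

Run Euclid on (33, 8):
33 = 4*8 + 1
8 = 8*1 + 0
The gcd is 1. Working backward:
1 = 33 − 4·8
Thus 8·(-4) ≡ 1 (mod 33); reducing, -4 mod 33 = 29.

29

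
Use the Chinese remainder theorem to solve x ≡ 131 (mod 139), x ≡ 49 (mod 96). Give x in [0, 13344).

Write x = 131 + 139·k. Then 139·k ≡ 49 − 131 ≡ 14 (mod 96).
Need 139⁻¹ mod 96. Extended Euclid on (96, 43):
96 = 2·43 + 10
43 = 4·10 + 3
10 = 3·3 + 1
3 = 3·1 + 0
Back-substitute:
1 = 10 − 3·3
1 = −3·43 + 13·10
1 = 13·96 − 29·43
139⁻¹ ≡ 67 (mod 96), so k ≡ 67·14 ≡ 74 (mod 96).
x = 131 + 139·74 = 10417.

10417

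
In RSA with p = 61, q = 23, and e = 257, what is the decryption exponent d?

φ(n) = (p−1)(q−1) = 60·22 = 1320.
Need d with 257·d ≡ 1 (mod 1320). Apply the extended Euclidean algorithm:
1320 = 5*257 + 35
257 = 7*35 + 12
35 = 2*12 + 11
12 = 1*11 + 1
11 = 11*1 + 0
Back-substitute:
1 = 12 − 11
1 = −35 + 3·12
1 = 3·257 − 22·35
1 = −22·1320 + 113·257
So 257·113 ≡ 1 (mod 1320), hence d = 113.

113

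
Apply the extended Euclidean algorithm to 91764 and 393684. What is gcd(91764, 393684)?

Euclidean algorithm:
393684 = 4·91764 + 26628
91764 = 3·26628 + 11880
26628 = 2·11880 + 2868
11880 = 4·2868 + 408
2868 = 7·408 + 12
408 = 34·12 + 0
gcd(91764, 393684) = 12.
Back-substituting:
12 = 2868 − 7·408
12 = −7·11880 + 29·2868
12 = 29·26628 − 65·11880
12 = −65·91764 + 224·26628
12 = 224·393684 − 961·91764
So 12 = (224)·393684 + (-961)·91764.

12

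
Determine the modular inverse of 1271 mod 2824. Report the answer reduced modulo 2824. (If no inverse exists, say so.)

711

Apply the Euclidean algorithm to 2824 and 1271:
2824 = 2*1271 + 282
1271 = 4*282 + 143
282 = 1*143 + 139
143 = 1*139 + 4
139 = 34*4 + 3
4 = 1*3 + 1
3 = 3*1 + 0
Since gcd(1271, 2824) = 1, back-substitute to write 1 as a combination:
1 = 4 − 3
1 = −139 + 35·4
1 = 35·143 − 36·139
1 = −36·282 + 71·143
1 = 71·1271 − 320·282
1 = −320·2824 + 711·1271
So 1271·711 ≡ 1 (mod 2824).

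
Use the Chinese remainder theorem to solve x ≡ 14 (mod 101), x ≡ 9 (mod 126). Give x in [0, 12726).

10215

Write x = 14 + 101·k. Then 101·k ≡ 9 − 14 ≡ 121 (mod 126).
Need 101⁻¹ mod 126. Extended Euclid on (126, 101):
126 = 1×101 + 25
101 = 4×25 + 1
25 = 25×1 + 0
Back-substitute:
1 = 101 − 4·25
1 = −4·126 + 5·101
101⁻¹ ≡ 5 (mod 126), so k ≡ 5·121 ≡ 101 (mod 126).
x = 14 + 101·101 = 10215.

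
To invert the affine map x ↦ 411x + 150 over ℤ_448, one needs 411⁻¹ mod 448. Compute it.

Extended Euclidean algorithm:
448 = 1×411 + 37
411 = 11×37 + 4
37 = 9×4 + 1
4 = 4×1 + 0
Since gcd(411, 448) = 1, back-substitute to write 1 as a combination:
1 = 37 − 9·4
1 = −9·411 + 100·37
1 = 100·448 − 109·411
So 411·(-109) ≡ 1 (mod 448), and -109 ≡ 339 (mod 448).

339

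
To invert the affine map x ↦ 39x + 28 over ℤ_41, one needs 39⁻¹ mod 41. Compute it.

20

Extended Euclidean algorithm:
41 = 1×39 + 2
39 = 19×2 + 1
2 = 2×1 + 0
gcd = 1, so the inverse exists. Back-substitute:
1 = 39 − 19·2
1 = −19·41 + 20·39
So 39·20 ≡ 1 (mod 41).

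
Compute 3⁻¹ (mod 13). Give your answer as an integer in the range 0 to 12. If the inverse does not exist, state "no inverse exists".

Apply the Euclidean algorithm to 13 and 3:
13 = 4*3 + 1
3 = 3*1 + 0
Since gcd(3, 13) = 1, back-substitute to write 1 as a combination:
1 = 13 − 4·3
Thus 3·(-4) ≡ 1 (mod 13); reducing, -4 mod 13 = 9.

9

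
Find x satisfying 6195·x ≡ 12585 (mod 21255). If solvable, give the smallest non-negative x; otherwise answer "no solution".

1172

First find gcd(6195, 21255):
21255 = 3*6195 + 2670
6195 = 2*2670 + 855
2670 = 3*855 + 105
855 = 8*105 + 15
105 = 7*15 + 0
gcd = 15 and 15 | 12585, so solutions exist. Divide through by 15: 413x ≡ 839 (mod 1417).
Now find 413⁻¹ mod 1417:
1417 = 3·413 + 178
413 = 2·178 + 57
178 = 3·57 + 7
57 = 8·7 + 1
7 = 7·1 + 0
Back-substitute:
1 = 57 − 8·7
1 = −8·178 + 25·57
1 = 25·413 − 58·178
1 = −58·1417 + 199·413
So 413⁻¹ ≡ 199 (mod 1417).
Then x ≡ 199·839 ≡ 1172 (mod 1417); the smallest non-negative solution is x = 1172.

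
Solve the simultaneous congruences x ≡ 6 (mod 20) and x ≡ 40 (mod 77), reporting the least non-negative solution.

1426

Write x = 6 + 20·k. Then 20·k ≡ 40 − 6 ≡ 34 (mod 77).
Need 20⁻¹ mod 77. Extended Euclid on (77, 20):
77 = 3·20 + 17
20 = 1·17 + 3
17 = 5·3 + 2
3 = 1·2 + 1
2 = 2·1 + 0
Back-substitute:
1 = 3 − 2
1 = −17 + 6·3
1 = 6·20 − 7·17
1 = −7·77 + 27·20
20⁻¹ ≡ 27 (mod 77), so k ≡ 27·34 ≡ 71 (mod 77).
x = 6 + 20·71 = 1426.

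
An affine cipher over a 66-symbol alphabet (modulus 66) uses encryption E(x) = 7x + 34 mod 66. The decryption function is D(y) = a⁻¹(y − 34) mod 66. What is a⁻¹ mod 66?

19

gcd(66, 7) by repeated division:
66 = 9×7 + 3
7 = 2×3 + 1
3 = 3×1 + 0
Since gcd(7, 66) = 1, back-substitute to write 1 as a combination:
1 = 7 − 2·3
1 = −2·66 + 19·7
So 7·19 ≡ 1 (mod 66).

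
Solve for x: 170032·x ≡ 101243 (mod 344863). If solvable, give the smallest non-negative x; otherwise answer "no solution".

First find gcd(170032, 344863):
344863 = 2×170032 + 4799
170032 = 35×4799 + 2067
4799 = 2×2067 + 665
2067 = 3×665 + 72
665 = 9×72 + 17
72 = 4×17 + 4
17 = 4×4 + 1
4 = 4×1 + 0
gcd = 1, so a unique solution mod 344863 exists.
Back-substitute for the Bézout coefficients:
1 = 17 − 4·4
1 = −4·72 + 17·17
1 = 17·665 − 157·72
1 = −157·2067 + 488·665
1 = 488·4799 − 1133·2067
1 = −1133·170032 + 40143·4799
1 = 40143·344863 − 81419·170032
So 170032·(-81419) ≡ 1 (mod 344863), giving 170032⁻¹ ≡ 263444.
x ≡ 170032⁻¹·101243 ≡ 263444·101243 ≡ 156472 (mod 344863).

156472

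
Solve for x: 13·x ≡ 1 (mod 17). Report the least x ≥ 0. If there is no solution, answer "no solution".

4

First find gcd(13, 17):
17 = 1*13 + 4
13 = 3*4 + 1
4 = 4*1 + 0
gcd = 1, so a unique solution mod 17 exists.
Back-substitute for the Bézout coefficients:
1 = 13 − 3·4
1 = −3·17 + 4·13
So 13·(4) ≡ 1 (mod 17), giving 13⁻¹ ≡ 4.
x ≡ 13⁻¹·1 ≡ 4·1 ≡ 4 (mod 17).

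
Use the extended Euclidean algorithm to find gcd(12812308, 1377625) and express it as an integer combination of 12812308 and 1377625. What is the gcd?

1

Apply Euclid's algorithm to 12812308 and 1377625:
12812308 = 9×1377625 + 413683
1377625 = 3×413683 + 136576
413683 = 3×136576 + 3955
136576 = 34×3955 + 2106
3955 = 1×2106 + 1849
2106 = 1×1849 + 257
1849 = 7×257 + 50
257 = 5×50 + 7
50 = 7×7 + 1
7 = 7×1 + 0
gcd(12812308, 1377625) = 1.
Working backward:
1 = 50 − 7·7
1 = −7·257 + 36·50
1 = 36·1849 − 259·257
1 = −259·2106 + 295·1849
1 = 295·3955 − 554·2106
1 = −554·136576 + 19131·3955
1 = 19131·413683 − 57947·136576
1 = −57947·1377625 + 192972·413683
1 = 192972·12812308 − 1794695·1377625
So 1 = (192972)·12812308 + (-1794695)·1377625.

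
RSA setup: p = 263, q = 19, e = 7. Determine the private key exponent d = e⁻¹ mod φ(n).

φ(n) = (p−1)(q−1) = 262·18 = 4716.
Need d with 7·d ≡ 1 (mod 4716). Apply the extended Euclidean algorithm:
4716 = 673*7 + 5
7 = 1*5 + 2
5 = 2*2 + 1
2 = 2*1 + 0
Back-substitute:
1 = 5 − 2·2
1 = −2·7 + 3·5
1 = 3·4716 − 2021·7
So 7·(-2021) ≡ 1 (mod 4716), hence d ≡ -2021 ≡ 2695 (mod 4716).

2695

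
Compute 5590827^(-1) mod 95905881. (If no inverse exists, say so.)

Compute gcd(5590827, 95905881):
95905881 = 17·5590827 + 861822
5590827 = 6·861822 + 419895
861822 = 2·419895 + 22032
419895 = 19·22032 + 1287
22032 = 17·1287 + 153
1287 = 8·153 + 63
153 = 2·63 + 27
63 = 2·27 + 9
27 = 3·9 + 0
The gcd is 9, not 1, hence no inverse exists.

no inverse exists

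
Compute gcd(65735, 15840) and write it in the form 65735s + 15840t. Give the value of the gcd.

5

Euclidean algorithm:
65735 = 4·15840 + 2375
15840 = 6·2375 + 1590
2375 = 1·1590 + 785
1590 = 2·785 + 20
785 = 39·20 + 5
20 = 4·5 + 0
gcd(65735, 15840) = 5.
Express as a combination:
5 = 785 − 39·20
5 = −39·1590 + 79·785
5 = 79·2375 − 118·1590
5 = −118·15840 + 787·2375
5 = 787·65735 − 3266·15840
So 5 = (787)·65735 + (-3266)·15840.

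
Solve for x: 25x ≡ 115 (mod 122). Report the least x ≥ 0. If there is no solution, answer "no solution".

29

First find gcd(25, 122):
122 = 4·25 + 22
25 = 1·22 + 3
22 = 7·3 + 1
3 = 3·1 + 0
gcd = 1, so a unique solution mod 122 exists.
Back-substitute for the Bézout coefficients:
1 = 22 − 7·3
1 = −7·25 + 8·22
1 = 8·122 − 39·25
So 25·(-39) ≡ 1 (mod 122), giving 25⁻¹ ≡ 83.
x ≡ 25⁻¹·115 ≡ 83·115 ≡ 29 (mod 122).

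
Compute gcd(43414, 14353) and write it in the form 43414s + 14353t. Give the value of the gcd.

1

Apply Euclid's algorithm to 43414 and 14353:
43414 = 3×14353 + 355
14353 = 40×355 + 153
355 = 2×153 + 49
153 = 3×49 + 6
49 = 8×6 + 1
6 = 6×1 + 0
gcd(43414, 14353) = 1.
Working backward:
1 = 49 − 8·6
1 = −8·153 + 25·49
1 = 25·355 − 58·153
1 = −58·14353 + 2345·355
1 = 2345·43414 − 7093·14353
So 1 = (2345)·43414 + (-7093)·14353.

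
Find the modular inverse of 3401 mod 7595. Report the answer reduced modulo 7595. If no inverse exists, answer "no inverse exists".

1791

Apply the Euclidean algorithm to 7595 and 3401:
7595 = 2·3401 + 793
3401 = 4·793 + 229
793 = 3·229 + 106
229 = 2·106 + 17
106 = 6·17 + 4
17 = 4·4 + 1
4 = 4·1 + 0
Since gcd(3401, 7595) = 1, back-substitute to write 1 as a combination:
1 = 17 − 4·4
1 = −4·106 + 25·17
1 = 25·229 − 54·106
1 = −54·793 + 187·229
1 = 187·3401 − 802·793
1 = −802·7595 + 1791·3401
So 3401·1791 ≡ 1 (mod 7595).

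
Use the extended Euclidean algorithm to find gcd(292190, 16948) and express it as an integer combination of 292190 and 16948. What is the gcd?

2

Apply Euclid's algorithm to 292190 and 16948:
292190 = 17·16948 + 4074
16948 = 4·4074 + 652
4074 = 6·652 + 162
652 = 4·162 + 4
162 = 40·4 + 2
4 = 2·2 + 0
gcd(292190, 16948) = 2.
Express as a combination:
2 = 162 − 40·4
2 = −40·652 + 161·162
2 = 161·4074 − 1006·652
2 = −1006·16948 + 4185·4074
2 = 4185·292190 − 72151·16948
So 2 = (4185)·292190 + (-72151)·16948.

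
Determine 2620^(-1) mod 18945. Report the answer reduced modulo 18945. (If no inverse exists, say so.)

no inverse exists

Compute gcd(2620, 18945):
18945 = 7*2620 + 605
2620 = 4*605 + 200
605 = 3*200 + 5
200 = 40*5 + 0
The gcd is 5, not 1, hence no inverse exists.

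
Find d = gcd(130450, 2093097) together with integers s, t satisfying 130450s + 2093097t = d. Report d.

Apply Euclid's algorithm to 2093097 and 130450:
2093097 = 16*130450 + 5897
130450 = 22*5897 + 716
5897 = 8*716 + 169
716 = 4*169 + 40
169 = 4*40 + 9
40 = 4*9 + 4
9 = 2*4 + 1
4 = 4*1 + 0
gcd(130450, 2093097) = 1.
Express as a combination:
1 = 9 − 2·4
1 = −2·40 + 9·9
1 = 9·169 − 38·40
1 = −38·716 + 161·169
1 = 161·5897 − 1326·716
1 = −1326·130450 + 29333·5897
1 = 29333·2093097 − 470654·130450
So 1 = (29333)·2093097 + (-470654)·130450.

1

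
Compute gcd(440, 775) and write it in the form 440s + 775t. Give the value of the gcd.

5

Apply Euclid's algorithm to 775 and 440:
775 = 1·440 + 335
440 = 1·335 + 105
335 = 3·105 + 20
105 = 5·20 + 5
20 = 4·5 + 0
gcd(440, 775) = 5.
Back-substituting:
5 = 105 − 5·20
5 = −5·335 + 16·105
5 = 16·440 − 21·335
5 = −21·775 + 37·440
So 5 = (-21)·775 + (37)·440.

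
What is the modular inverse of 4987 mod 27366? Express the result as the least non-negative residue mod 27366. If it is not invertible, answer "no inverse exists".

6349

Apply the Euclidean algorithm to 27366 and 4987:
27366 = 5·4987 + 2431
4987 = 2·2431 + 125
2431 = 19·125 + 56
125 = 2·56 + 13
56 = 4·13 + 4
13 = 3·4 + 1
4 = 4·1 + 0
Since gcd(4987, 27366) = 1, back-substitute to write 1 as a combination:
1 = 13 − 3·4
1 = −3·56 + 13·13
1 = 13·125 − 29·56
1 = −29·2431 + 564·125
1 = 564·4987 − 1157·2431
1 = −1157·27366 + 6349·4987
So 4987·6349 ≡ 1 (mod 27366).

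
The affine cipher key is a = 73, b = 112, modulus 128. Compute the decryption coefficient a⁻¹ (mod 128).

121

Run Euclid on (128, 73):
128 = 1·73 + 55
73 = 1·55 + 18
55 = 3·18 + 1
18 = 18·1 + 0
Since gcd(73, 128) = 1, back-substitute to write 1 as a combination:
1 = 55 − 3·18
1 = −3·73 + 4·55
1 = 4·128 − 7·73
Thus 73·(-7) ≡ 1 (mod 128); reducing, -7 mod 128 = 121.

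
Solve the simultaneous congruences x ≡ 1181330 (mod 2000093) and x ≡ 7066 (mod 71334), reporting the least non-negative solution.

92317473838

Write x = 1181330 + 2000093·k. Then 2000093·k ≡ 7066 − 1181330 ≡ 38414 (mod 71334).
Need 2000093⁻¹ mod 71334. Extended Euclid on (71334, 2741):
71334 = 26×2741 + 68
2741 = 40×68 + 21
68 = 3×21 + 5
21 = 4×5 + 1
5 = 5×1 + 0
Back-substitute:
1 = 21 − 4·5
1 = −4·68 + 13·21
1 = 13·2741 − 524·68
1 = −524·71334 + 13637·2741
2000093⁻¹ ≡ 13637 (mod 71334), so k ≡ 13637·38414 ≡ 46156 (mod 71334).
x = 1181330 + 2000093·46156 = 92317473838.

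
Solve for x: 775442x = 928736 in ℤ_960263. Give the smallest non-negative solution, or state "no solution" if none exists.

427331

First find gcd(775442, 960263):
960263 = 1*775442 + 184821
775442 = 4*184821 + 36158
184821 = 5*36158 + 4031
36158 = 8*4031 + 3910
4031 = 1*3910 + 121
3910 = 32*121 + 38
121 = 3*38 + 7
38 = 5*7 + 3
7 = 2*3 + 1
3 = 3*1 + 0
gcd = 1, so a unique solution mod 960263 exists.
Back-substitute for the Bézout coefficients:
1 = 7 − 2·3
1 = −2·38 + 11·7
1 = 11·121 − 35·38
1 = −35·3910 + 1131·121
1 = 1131·4031 − 1166·3910
1 = −1166·36158 + 10459·4031
1 = 10459·184821 − 53461·36158
1 = −53461·775442 + 224303·184821
1 = 224303·960263 − 277764·775442
So 775442·(-277764) ≡ 1 (mod 960263), giving 775442⁻¹ ≡ 682499.
x ≡ 775442⁻¹·928736 ≡ 682499·928736 ≡ 427331 (mod 960263).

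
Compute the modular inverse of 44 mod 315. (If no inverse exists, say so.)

179

gcd(315, 44) by repeated division:
315 = 7·44 + 7
44 = 6·7 + 2
7 = 3·2 + 1
2 = 2·1 + 0
Since gcd(44, 315) = 1, back-substitute to write 1 as a combination:
1 = 7 − 3·2
1 = −3·44 + 19·7
1 = 19·315 − 136·44
Thus 44·(-136) ≡ 1 (mod 315); reducing, -136 mod 315 = 179.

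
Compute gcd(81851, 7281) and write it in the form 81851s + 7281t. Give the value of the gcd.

1

Repeated division:
81851 = 11×7281 + 1760
7281 = 4×1760 + 241
1760 = 7×241 + 73
241 = 3×73 + 22
73 = 3×22 + 7
22 = 3×7 + 1
7 = 7×1 + 0
gcd(81851, 7281) = 1.
Express as a combination:
1 = 22 − 3·7
1 = −3·73 + 10·22
1 = 10·241 − 33·73
1 = −33·1760 + 241·241
1 = 241·7281 − 997·1760
1 = −997·81851 + 11208·7281
So 1 = (-997)·81851 + (11208)·7281.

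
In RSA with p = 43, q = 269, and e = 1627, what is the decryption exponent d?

φ(n) = (p−1)(q−1) = 42·268 = 11256.
Need d with 1627·d ≡ 1 (mod 11256). Apply the extended Euclidean algorithm:
11256 = 6*1627 + 1494
1627 = 1*1494 + 133
1494 = 11*133 + 31
133 = 4*31 + 9
31 = 3*9 + 4
9 = 2*4 + 1
4 = 4*1 + 0
Back-substitute:
1 = 9 − 2·4
1 = −2·31 + 7·9
1 = 7·133 − 30·31
1 = −30·1494 + 337·133
1 = 337·1627 − 367·1494
1 = −367·11256 + 2539·1627
So 1627·2539 ≡ 1 (mod 11256), hence d = 2539.

2539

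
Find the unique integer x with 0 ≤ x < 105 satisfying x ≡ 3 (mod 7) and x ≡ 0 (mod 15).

45

Write x = 3 + 7·k. Then 7·k ≡ 0 − 3 ≡ 12 (mod 15).
Need 7⁻¹ mod 15. Extended Euclid on (15, 7):
15 = 2·7 + 1
7 = 7·1 + 0
Back-substitute:
1 = 15 − 2·7
7⁻¹ ≡ 13 (mod 15), so k ≡ 13·12 ≡ 6 (mod 15).
x = 3 + 7·6 = 45.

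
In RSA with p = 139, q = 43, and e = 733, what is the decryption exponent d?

φ(n) = (p−1)(q−1) = 138·42 = 5796.
Need d with 733·d ≡ 1 (mod 5796). Apply the extended Euclidean algorithm:
5796 = 7·733 + 665
733 = 1·665 + 68
665 = 9·68 + 53
68 = 1·53 + 15
53 = 3·15 + 8
15 = 1·8 + 7
8 = 1·7 + 1
7 = 7·1 + 0
Back-substitute:
1 = 8 − 7
1 = −15 + 2·8
1 = 2·53 − 7·15
1 = −7·68 + 9·53
1 = 9·665 − 88·68
1 = −88·733 + 97·665
1 = 97·5796 − 767·733
So 733·(-767) ≡ 1 (mod 5796), hence d ≡ -767 ≡ 5029 (mod 5796).

5029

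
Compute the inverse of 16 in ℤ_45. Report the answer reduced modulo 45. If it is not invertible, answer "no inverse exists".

gcd(45, 16) by repeated division:
45 = 2×16 + 13
16 = 1×13 + 3
13 = 4×3 + 1
3 = 3×1 + 0
Since gcd(16, 45) = 1, back-substitute to write 1 as a combination:
1 = 13 − 4·3
1 = −4·16 + 5·13
1 = 5·45 − 14·16
Thus 16·(-14) ≡ 1 (mod 45); reducing, -14 mod 45 = 31.

31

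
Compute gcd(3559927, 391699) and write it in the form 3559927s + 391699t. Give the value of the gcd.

Euclidean algorithm:
3559927 = 9*391699 + 34636
391699 = 11*34636 + 10703
34636 = 3*10703 + 2527
10703 = 4*2527 + 595
2527 = 4*595 + 147
595 = 4*147 + 7
147 = 21*7 + 0
gcd(3559927, 391699) = 7.
Express as a combination:
7 = 595 − 4·147
7 = −4·2527 + 17·595
7 = 17·10703 − 72·2527
7 = −72·34636 + 233·10703
7 = 233·391699 − 2635·34636
7 = −2635·3559927 + 23948·391699
So 7 = (-2635)·3559927 + (23948)·391699.

7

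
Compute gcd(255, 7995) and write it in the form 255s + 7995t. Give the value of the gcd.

15

Euclidean algorithm:
7995 = 31·255 + 90
255 = 2·90 + 75
90 = 1·75 + 15
75 = 5·15 + 0
gcd(255, 7995) = 15.
Express as a combination:
15 = 90 − 75
15 = −255 + 3·90
15 = 3·7995 − 94·255
So 15 = (3)·7995 + (-94)·255.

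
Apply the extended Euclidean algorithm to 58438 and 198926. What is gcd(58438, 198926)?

2

Repeated division:
198926 = 3*58438 + 23612
58438 = 2*23612 + 11214
23612 = 2*11214 + 1184
11214 = 9*1184 + 558
1184 = 2*558 + 68
558 = 8*68 + 14
68 = 4*14 + 12
14 = 1*12 + 2
12 = 6*2 + 0
gcd(58438, 198926) = 2.
Working backward:
2 = 14 − 12
2 = −68 + 5·14
2 = 5·558 − 41·68
2 = −41·1184 + 87·558
2 = 87·11214 − 824·1184
2 = −824·23612 + 1735·11214
2 = 1735·58438 − 4294·23612
2 = −4294·198926 + 14617·58438
So 2 = (-4294)·198926 + (14617)·58438.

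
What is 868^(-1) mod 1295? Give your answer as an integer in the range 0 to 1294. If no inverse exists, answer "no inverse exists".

Compute gcd(868, 1295):
1295 = 1×868 + 427
868 = 2×427 + 14
427 = 30×14 + 7
14 = 2×7 + 0
Since gcd = 7 > 1, 868 is not a unit mod 1295.

no inverse exists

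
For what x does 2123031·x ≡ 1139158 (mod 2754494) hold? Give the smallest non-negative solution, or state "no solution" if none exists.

First find gcd(2123031, 2754494):
2754494 = 1×2123031 + 631463
2123031 = 3×631463 + 228642
631463 = 2×228642 + 174179
228642 = 1×174179 + 54463
174179 = 3×54463 + 10790
54463 = 5×10790 + 513
10790 = 21×513 + 17
513 = 30×17 + 3
17 = 5×3 + 2
3 = 1×2 + 1
2 = 2×1 + 0
gcd = 1, so a unique solution mod 2754494 exists.
Back-substitute for the Bézout coefficients:
1 = 3 − 2
1 = −17 + 6·3
1 = 6·513 − 181·17
1 = −181·10790 + 3807·513
1 = 3807·54463 − 19216·10790
1 = −19216·174179 + 61455·54463
1 = 61455·228642 − 80671·174179
1 = −80671·631463 + 222797·228642
1 = 222797·2123031 − 749062·631463
1 = −749062·2754494 + 971859·2123031
So 2123031·(971859) ≡ 1 (mod 2754494), giving 2123031⁻¹ ≡ 971859.
x ≡ 2123031⁻¹·1139158 ≡ 971859·1139158 ≡ 953772 (mod 2754494).

953772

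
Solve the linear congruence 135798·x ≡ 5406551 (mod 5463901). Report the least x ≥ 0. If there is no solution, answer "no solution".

644170

First find gcd(135798, 5463901):
5463901 = 40·135798 + 31981
135798 = 4·31981 + 7874
31981 = 4·7874 + 485
7874 = 16·485 + 114
485 = 4·114 + 29
114 = 3·29 + 27
29 = 1·27 + 2
27 = 13·2 + 1
2 = 2·1 + 0
gcd = 1, so a unique solution mod 5463901 exists.
Back-substitute for the Bézout coefficients:
1 = 27 − 13·2
1 = −13·29 + 14·27
1 = 14·114 − 55·29
1 = −55·485 + 234·114
1 = 234·7874 − 3799·485
1 = −3799·31981 + 15430·7874
1 = 15430·135798 − 65519·31981
1 = −65519·5463901 + 2636190·135798
So 135798·(2636190) ≡ 1 (mod 5463901), giving 135798⁻¹ ≡ 2636190.
x ≡ 135798⁻¹·5406551 ≡ 2636190·5406551 ≡ 644170 (mod 5463901).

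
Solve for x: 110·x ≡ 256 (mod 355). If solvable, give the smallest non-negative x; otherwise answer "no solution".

no solution

gcd(110, 355):
355 = 3*110 + 25
110 = 4*25 + 10
25 = 2*10 + 5
10 = 2*5 + 0
gcd = 5, but 5 ∤ 256, so the congruence has no solution.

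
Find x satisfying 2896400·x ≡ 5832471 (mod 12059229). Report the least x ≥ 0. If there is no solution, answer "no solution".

gcd(2896400, 12059229):
12059229 = 4·2896400 + 473629
2896400 = 6·473629 + 54626
473629 = 8·54626 + 36621
54626 = 1·36621 + 18005
36621 = 2·18005 + 611
18005 = 29·611 + 286
611 = 2·286 + 39
286 = 7·39 + 13
39 = 3·13 + 0
gcd = 13, but 13 ∤ 5832471, so the congruence has no solution.

no solution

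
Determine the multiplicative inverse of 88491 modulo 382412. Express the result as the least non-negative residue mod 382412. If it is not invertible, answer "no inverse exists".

Extended Euclidean algorithm:
382412 = 4·88491 + 28448
88491 = 3·28448 + 3147
28448 = 9·3147 + 125
3147 = 25·125 + 22
125 = 5·22 + 15
22 = 1·15 + 7
15 = 2·7 + 1
7 = 7·1 + 0
Since gcd(88491, 382412) = 1, back-substitute to write 1 as a combination:
1 = 15 − 2·7
1 = −2·22 + 3·15
1 = 3·125 − 17·22
1 = −17·3147 + 428·125
1 = 428·28448 − 3869·3147
1 = −3869·88491 + 12035·28448
1 = 12035·382412 − 52009·88491
Thus 88491·(-52009) ≡ 1 (mod 382412); reducing, -52009 mod 382412 = 330403.

330403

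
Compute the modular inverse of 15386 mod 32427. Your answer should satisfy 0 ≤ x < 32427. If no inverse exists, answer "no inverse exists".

Apply the Euclidean algorithm to 32427 and 15386:
32427 = 2*15386 + 1655
15386 = 9*1655 + 491
1655 = 3*491 + 182
491 = 2*182 + 127
182 = 1*127 + 55
127 = 2*55 + 17
55 = 3*17 + 4
17 = 4*4 + 1
4 = 4*1 + 0
gcd = 1, so the inverse exists. Back-substitute:
1 = 17 − 4·4
1 = −4·55 + 13·17
1 = 13·127 − 30·55
1 = −30·182 + 43·127
1 = 43·491 − 116·182
1 = −116·1655 + 391·491
1 = 391·15386 − 3635·1655
1 = −3635·32427 + 7661·15386
So 15386·7661 ≡ 1 (mod 32427).

7661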